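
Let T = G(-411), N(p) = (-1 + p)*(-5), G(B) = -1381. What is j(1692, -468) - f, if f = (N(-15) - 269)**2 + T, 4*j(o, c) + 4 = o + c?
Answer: -34035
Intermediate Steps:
N(p) = 5 - 5*p
j(o, c) = -1 + c/4 + o/4 (j(o, c) = -1 + (o + c)/4 = -1 + (c + o)/4 = -1 + (c/4 + o/4) = -1 + c/4 + o/4)
T = -1381
f = 34340 (f = ((5 - 5*(-15)) - 269)**2 - 1381 = ((5 + 75) - 269)**2 - 1381 = (80 - 269)**2 - 1381 = (-189)**2 - 1381 = 35721 - 1381 = 34340)
j(1692, -468) - f = (-1 + (1/4)*(-468) + (1/4)*1692) - 1*34340 = (-1 - 117 + 423) - 34340 = 305 - 34340 = -34035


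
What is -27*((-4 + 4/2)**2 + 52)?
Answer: -1512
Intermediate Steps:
-27*((-4 + 4/2)**2 + 52) = -27*((-4 + 4*(1/2))**2 + 52) = -27*((-4 + 2)**2 + 52) = -27*((-2)**2 + 52) = -27*(4 + 52) = -27*56 = -1512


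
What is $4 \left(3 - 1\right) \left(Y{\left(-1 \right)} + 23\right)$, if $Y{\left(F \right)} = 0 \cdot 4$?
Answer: $184$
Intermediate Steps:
$Y{\left(F \right)} = 0$
$4 \left(3 - 1\right) \left(Y{\left(-1 \right)} + 23\right) = 4 \left(3 - 1\right) \left(0 + 23\right) = 4 \cdot 2 \cdot 23 = 8 \cdot 23 = 184$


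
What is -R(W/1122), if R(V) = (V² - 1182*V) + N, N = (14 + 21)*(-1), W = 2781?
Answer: 413833367/139876 ≈ 2958.6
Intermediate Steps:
N = -35 (N = 35*(-1) = -35)
R(V) = -35 + V² - 1182*V (R(V) = (V² - 1182*V) - 35 = -35 + V² - 1182*V)
-R(W/1122) = -(-35 + (2781/1122)² - 3287142/1122) = -(-35 + (2781*(1/1122))² - 3287142/1122) = -(-35 + (927/374)² - 1182*927/374) = -(-35 + 859329/139876 - 547857/187) = -1*(-413833367/139876) = 413833367/139876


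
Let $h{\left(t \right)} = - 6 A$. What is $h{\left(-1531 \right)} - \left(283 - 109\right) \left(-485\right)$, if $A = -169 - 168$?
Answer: $86412$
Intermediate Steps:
$A = -337$
$h{\left(t \right)} = 2022$ ($h{\left(t \right)} = \left(-6\right) \left(-337\right) = 2022$)
$h{\left(-1531 \right)} - \left(283 - 109\right) \left(-485\right) = 2022 - \left(283 - 109\right) \left(-485\right) = 2022 - 174 \left(-485\right) = 2022 - -84390 = 2022 + 84390 = 86412$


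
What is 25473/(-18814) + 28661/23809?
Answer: -67258603/447942526 ≈ -0.15015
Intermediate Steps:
25473/(-18814) + 28661/23809 = 25473*(-1/18814) + 28661*(1/23809) = -25473/18814 + 28661/23809 = -67258603/447942526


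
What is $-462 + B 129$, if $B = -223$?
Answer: $-29229$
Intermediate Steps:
$-462 + B 129 = -462 - 28767 = -29229$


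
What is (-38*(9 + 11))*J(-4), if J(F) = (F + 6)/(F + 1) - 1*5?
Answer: 12920/3 ≈ 4306.7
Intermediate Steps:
J(F) = -5 + (6 + F)/(1 + F) (J(F) = (6 + F)/(1 + F) - 5 = -5 + (6 + F)/(1 + F))
(-38*(9 + 11))*J(-4) = (-38*(9 + 11))*((1 - 4*(-4))/(1 - 4)) = (-38*20)*((1 + 16)/(-3)) = -(-760)*17/3 = -760*(-17/3) = 12920/3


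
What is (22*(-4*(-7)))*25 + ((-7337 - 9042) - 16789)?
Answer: -17768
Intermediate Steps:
(22*(-4*(-7)))*25 + ((-7337 - 9042) - 16789) = (22*28)*25 + (-16379 - 16789) = 616*25 - 33168 = 15400 - 33168 = -17768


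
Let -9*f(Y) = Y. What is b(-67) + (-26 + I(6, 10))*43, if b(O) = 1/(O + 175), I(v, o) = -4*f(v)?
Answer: -108359/108 ≈ -1003.3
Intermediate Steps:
f(Y) = -Y/9
I(v, o) = 4*v/9 (I(v, o) = -(-4)*v/9 = 4*v/9)
b(O) = 1/(175 + O)
b(-67) + (-26 + I(6, 10))*43 = 1/(175 - 67) + (-26 + (4/9)*6)*43 = 1/108 + (-26 + 8/3)*43 = 1/108 - 70/3*43 = 1/108 - 3010/3 = -108359/108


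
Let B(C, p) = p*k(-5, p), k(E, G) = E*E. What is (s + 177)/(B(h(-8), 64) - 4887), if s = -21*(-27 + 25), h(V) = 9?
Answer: -219/3287 ≈ -0.066626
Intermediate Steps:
k(E, G) = E**2
s = 42 (s = -21*(-2) = 42)
B(C, p) = 25*p (B(C, p) = p*(-5)**2 = p*25 = 25*p)
(s + 177)/(B(h(-8), 64) - 4887) = (42 + 177)/(25*64 - 4887) = 219/(1600 - 4887) = 219/(-3287) = 219*(-1/3287) = -219/3287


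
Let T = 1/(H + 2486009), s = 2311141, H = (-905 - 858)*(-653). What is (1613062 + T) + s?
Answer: 14273299513345/3637248 ≈ 3.9242e+6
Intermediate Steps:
H = 1151239 (H = -1763*(-653) = 1151239)
T = 1/3637248 (T = 1/(1151239 + 2486009) = 1/3637248 ≈ 2.7493e-7)
(1613062 + T) + s = (1613062 + 1/3637248) + 2311141 = 5867106533377/3637248 + 2311141 = 14273299513345/3637248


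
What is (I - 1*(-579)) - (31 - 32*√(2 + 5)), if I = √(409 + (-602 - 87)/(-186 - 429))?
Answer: 548 + 32*√7 + 8*√2423715/615 ≈ 652.92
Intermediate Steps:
I = 8*√2423715/615 (I = √(409 - 689/(-615)) = √(409 - 689*(-1/615)) = √(409 + 689/615) = √(252224/615) = 8*√2423715/615 ≈ 20.251)
(I - 1*(-579)) - (31 - 32*√(2 + 5)) = (8*√2423715/615 - 1*(-579)) - (31 - 32*√(2 + 5)) = (8*√2423715/615 + 579) - (31 - 32*√7) = (579 + 8*√2423715/615) + (-31 + 32*√7) = 548 + 32*√7 + 8*√2423715/615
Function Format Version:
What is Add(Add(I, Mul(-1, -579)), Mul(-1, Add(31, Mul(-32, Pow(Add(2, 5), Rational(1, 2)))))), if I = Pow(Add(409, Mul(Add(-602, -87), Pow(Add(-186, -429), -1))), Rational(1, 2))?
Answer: Add(548, Mul(32, Pow(7, Rational(1, 2))), Mul(Rational(8, 615), Pow(2423715, Rational(1, 2)))) ≈ 652.92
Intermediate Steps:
I = Mul(Rational(8, 615), Pow(2423715, Rational(1, 2))) (I = Pow(Add(409, Mul(-689, Pow(-615, -1))), Rational(1, 2)) = Pow(Add(409, Mul(-689, Rational(-1, 615))), Rational(1, 2)) = Pow(Add(409, Rational(689, 615)), Rational(1, 2)) = Pow(Rational(252224, 615), Rational(1, 2)) = Mul(Rational(8, 615), Pow(2423715, Rational(1, 2))) ≈ 20.251)
Add(Add(I, Mul(-1, -579)), Mul(-1, Add(31, Mul(-32, Pow(Add(2, 5), Rational(1, 2)))))) = Add(Add(Mul(Rational(8, 615), Pow(2423715, Rational(1, 2))), Mul(-1, -579)), Mul(-1, Add(31, Mul(-32, Pow(Add(2, 5), Rational(1, 2)))))) = Add(Add(Mul(Rational(8, 615), Pow(2423715, Rational(1, 2))), 579), Mul(-1, Add(31, Mul(-32, Pow(7, Rational(1, 2)))))) = Add(Add(579, Mul(Rational(8, 615), Pow(2423715, Rational(1, 2)))), Add(-31, Mul(32, Pow(7, Rational(1, 2))))) = Add(548, Mul(32, Pow(7, Rational(1, 2))), Mul(Rational(8, 615), Pow(2423715, Rational(1, 2))))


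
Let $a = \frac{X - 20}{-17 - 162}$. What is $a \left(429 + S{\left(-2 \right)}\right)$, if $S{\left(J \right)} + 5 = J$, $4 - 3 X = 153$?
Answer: $\frac{88198}{537} \approx 164.24$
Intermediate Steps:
$X = - \frac{149}{3}$ ($X = \frac{4}{3} - 51 = - \frac{149}{3} \approx -49.667$)
$a = \frac{209}{537}$ ($a = \frac{- \frac{149}{3} - 20}{-17 - 162} = - \frac{209}{3 \left(-179\right)} = \left(- \frac{209}{3}\right) \left(- \frac{1}{179}\right) = \frac{209}{537} \approx 0.3892$)
$S{\left(J \right)} = -5 + J$
$a \left(429 + S{\left(-2 \right)}\right) = \frac{209 \left(429 - 7\right)}{537} = \frac{209}{537} \cdot 422 = \frac{88198}{537}$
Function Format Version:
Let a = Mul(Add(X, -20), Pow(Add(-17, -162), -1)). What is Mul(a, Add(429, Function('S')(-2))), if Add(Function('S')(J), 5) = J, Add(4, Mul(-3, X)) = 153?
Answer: Rational(88198, 537) ≈ 164.24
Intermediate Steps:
X = Rational(-149, 3) (X = Add(Rational(4, 3), Mul(Rational(-1, 3), 153)) = Add(Rational(4, 3), -51) = Rational(-149, 3) ≈ -49.667)
a = Rational(209, 537) (a = Mul(Add(Rational(-149, 3), -20), Pow(Add(-17, -162), -1)) = Mul(Rational(-209, 3), Pow(-179, -1)) = Mul(Rational(-209, 3), Rational(-1, 179)) = Rational(209, 537) ≈ 0.38920)
Function('S')(J) = Add(-5, J)
Mul(a, Add(429, Function('S')(-2))) = Mul(Rational(209, 537), Add(429, Add(-5, -2))) = Mul(Rational(209, 537), Add(429, -7)) = Mul(Rational(209, 537), 422) = Rational(88198, 537)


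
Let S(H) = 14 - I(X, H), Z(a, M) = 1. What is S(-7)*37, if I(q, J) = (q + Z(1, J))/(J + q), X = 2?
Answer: 2701/5 ≈ 540.20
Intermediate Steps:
I(q, J) = (1 + q)/(J + q) (I(q, J) = (q + 1)/(J + q) = (1 + q)/(J + q))
S(H) = 14 - 3/(2 + H) (S(H) = 14 - (1 + 2)/(H + 2) = 14 - 3/(2 + H))
S(-7)*37 = ((25 + 14*(-7))/(2 - 7))*37 = ((25 - 98)/(-5))*37 = -⅕*(-73)*37 = (73/5)*37 = 2701/5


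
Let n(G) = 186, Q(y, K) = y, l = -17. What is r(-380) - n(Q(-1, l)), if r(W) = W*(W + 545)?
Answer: -62886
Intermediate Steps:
r(W) = W*(545 + W)
r(-380) - n(Q(-1, l)) = -380*(545 - 380) - 1*186 = -380*165 - 186 = -62700 - 186 = -62886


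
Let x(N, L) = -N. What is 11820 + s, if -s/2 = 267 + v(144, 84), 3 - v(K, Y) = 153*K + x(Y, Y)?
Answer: 55176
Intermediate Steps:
v(K, Y) = 3 + Y - 153*K (v(K, Y) = 3 - (153*K - Y) = 3 - (-Y + 153*K) = 3 + (Y - 153*K) = 3 + Y - 153*K)
s = 43356 (s = -2*(267 + (3 + 84 - 153*144)) = -2*(267 + (3 + 84 - 22032)) = -2*(267 - 21945) = -2*(-21678) = 43356)
11820 + s = 11820 + 43356 = 55176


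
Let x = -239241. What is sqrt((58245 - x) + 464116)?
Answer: sqrt(761602) ≈ 872.70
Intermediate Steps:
sqrt((58245 - x) + 464116) = sqrt((58245 - 1*(-239241)) + 464116) = sqrt((58245 + 239241) + 464116) = sqrt(297486 + 464116) = sqrt(761602)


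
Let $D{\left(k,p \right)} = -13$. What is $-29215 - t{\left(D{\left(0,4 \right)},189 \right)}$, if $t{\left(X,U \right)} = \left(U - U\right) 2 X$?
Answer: $-29215$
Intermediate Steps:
$t{\left(X,U \right)} = 0$ ($t{\left(X,U \right)} = 0 \cdot 2 X = 0 X = 0$)
$-29215 - t{\left(D{\left(0,4 \right)},189 \right)} = -29215 - 0 = -29215 + 0 = -29215$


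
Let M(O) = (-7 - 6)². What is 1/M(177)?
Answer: 1/169 ≈ 0.0059172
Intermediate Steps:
M(O) = 169 (M(O) = (-13)² = 169)
1/M(177) = 1/169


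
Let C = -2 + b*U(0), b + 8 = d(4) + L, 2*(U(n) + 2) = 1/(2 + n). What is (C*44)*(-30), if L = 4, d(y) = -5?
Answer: -18150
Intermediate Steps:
U(n) = -2 + 1/(2*(2 + n))
b = -9 (b = -8 + (-5 + 4) = -8 - 1 = -9)
C = 55/4 (C = -2 - 9*(-7 - 4*0)/(2*(2 + 0)) = -2 - 9*(-7 + 0)/(2*2) = -2 - 9*(-7)/(2*2) = -2 - 9*(-7/4) = -2 + 63/4 = 55/4 ≈ 13.750)
(C*44)*(-30) = ((55/4)*44)*(-30) = 605*(-30) = -18150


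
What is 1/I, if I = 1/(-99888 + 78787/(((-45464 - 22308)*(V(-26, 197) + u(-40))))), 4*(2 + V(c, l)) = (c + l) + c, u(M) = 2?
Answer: -245398424467/2456735 ≈ -99888.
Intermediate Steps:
V(c, l) = -2 + c/2 + l/4 (V(c, l) = -2 + ((c + l) + c)/4 = -2 + (l + 2*c)/4 = -2 + (c/2 + l/4) = -2 + c/2 + l/4)
I = -2456735/245398424467 (I = 1/(-99888 + 78787/(((-45464 - 22308)*((-2 + (1/2)*(-26) + (1/4)*197) + 2)))) = 1/(-99888 + 78787/((-67772*((-2 - 13 + 197/4) + 2)))) = 1/(-99888 + 78787/((-67772*(137/4 + 2)))) = 1/(-99888 + 78787/((-67772*145/4))) = 1/(-99888 + 78787/(-2456735)) = 1/(-99888 + 78787*(-1/2456735)) = 1/(-99888 - 78787/2456735) = 1/(-245398424467/2456735) = -2456735/245398424467 ≈ -1.0011e-5)
1/I = 1/(-2456735/245398424467) = -245398424467/2456735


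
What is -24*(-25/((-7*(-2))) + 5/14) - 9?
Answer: 177/7 ≈ 25.286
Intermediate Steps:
-24*(-25/((-7*(-2))) + 5/14) - 9 = -24*(-25/14 + 5*(1/14)) - 9 = -24*(-25*1/14 + 5/14) - 9 = -24*(-25/14 + 5/14) - 9 = -24*(-10/7) - 9 = 240/7 - 9 = 177/7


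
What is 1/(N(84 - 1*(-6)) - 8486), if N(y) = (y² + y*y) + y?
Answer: 1/7804 ≈ 0.00012814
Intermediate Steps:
N(y) = y + 2*y² (N(y) = (y² + y²) + y = 2*y² + y = y + 2*y²)
1/(N(84 - 1*(-6)) - 8486) = 1/((84 - 1*(-6))*(1 + 2*(84 - 1*(-6))) - 8486) = 1/((84 + 6)*(1 + 2*(84 + 6)) - 8486) = 1/(90*(1 + 2*90) - 8486) = 1/(90*(1 + 180) - 8486) = 1/(90*181 - 8486) = 1/(16290 - 8486) = 1/7804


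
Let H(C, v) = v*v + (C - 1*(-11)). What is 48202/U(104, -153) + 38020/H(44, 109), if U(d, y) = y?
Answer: -142380503/456552 ≈ -311.86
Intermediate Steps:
H(C, v) = 11 + C + v² (H(C, v) = v² + (C + 11) = v² + (11 + C) = 11 + C + v²)
48202/U(104, -153) + 38020/H(44, 109) = 48202/(-153) + 38020/(11 + 44 + 109²) = 48202*(-1/153) + 38020/(11 + 44 + 11881) = -48202/153 + 38020/11936 = -48202/153 + 38020*(1/11936) = -48202/153 + 9505/2984 = -142380503/456552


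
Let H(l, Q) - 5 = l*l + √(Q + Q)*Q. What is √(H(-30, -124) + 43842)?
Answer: √(44747 - 248*I*√62) ≈ 211.59 - 4.6146*I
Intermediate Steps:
H(l, Q) = 5 + l² + √2*Q^(3/2) (H(l, Q) = 5 + (l*l + √(Q + Q)*Q) = 5 + (l² + √(2*Q)*Q) = 5 + (l² + (√2*√Q)*Q) = 5 + (l² + √2*Q^(3/2)) = 5 + l² + √2*Q^(3/2))
√(H(-30, -124) + 43842) = √((5 + (-30)² + √2*(-124)^(3/2)) + 43842) = √((5 + 900 + √2*(-248*I*√31)) + 43842) = √((5 + 900 - 248*I*√62) + 43842) = √((905 - 248*I*√62) + 43842) = √(44747 - 248*I*√62)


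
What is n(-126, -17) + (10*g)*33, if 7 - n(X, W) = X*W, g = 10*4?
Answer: 11065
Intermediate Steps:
g = 40
n(X, W) = 7 - W*X (n(X, W) = 7 - X*W = 7 - W*X)
n(-126, -17) + (10*g)*33 = (7 - 1*(-17)*(-126)) + (10*40)*33 = (7 - 2142) + 400*33 = -2135 + 13200 = 11065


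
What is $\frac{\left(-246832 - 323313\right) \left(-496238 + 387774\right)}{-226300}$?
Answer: $- \frac{3092010364}{11315} \approx -2.7327 \cdot 10^{5}$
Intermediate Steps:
$\frac{\left(-246832 - 323313\right) \left(-496238 + 387774\right)}{-226300} = \left(-570145\right) \left(-108464\right) \left(- \frac{1}{226300}\right) = 61840207280 \left(- \frac{1}{226300}\right) = - \frac{3092010364}{11315}$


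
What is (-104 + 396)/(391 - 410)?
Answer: -292/19 ≈ -15.368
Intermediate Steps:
(-104 + 396)/(391 - 410) = 292/(-19) = 292*(-1/19) = -292/19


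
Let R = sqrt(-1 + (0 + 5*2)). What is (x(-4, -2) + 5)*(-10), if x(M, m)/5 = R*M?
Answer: 550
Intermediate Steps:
R = 3 (R = sqrt(-1 + (0 + 10)) = sqrt(-1 + 10) = sqrt(9) = 3)
x(M, m) = 15*M (x(M, m) = 5*(3*M) = 15*M)
(x(-4, -2) + 5)*(-10) = (15*(-4) + 5)*(-10) = (-60 + 5)*(-10) = -55*(-10) = 550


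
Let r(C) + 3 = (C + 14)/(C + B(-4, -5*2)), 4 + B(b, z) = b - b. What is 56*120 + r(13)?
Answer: 6720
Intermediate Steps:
B(b, z) = -4 (B(b, z) = -4 + (b - b) = -4 + 0 = -4)
r(C) = -3 + (14 + C)/(-4 + C) (r(C) = -3 + (C + 14)/(C - 4) = -3 + (14 + C)/(-4 + C))
56*120 + r(13) = 56*120 + 2*(13 - 1*13)/(-4 + 13) = 6720 + 2*(13 - 13)/9 = 6720 + 2*(⅑)*0 = 6720 + 0 = 6720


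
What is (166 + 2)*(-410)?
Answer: -68880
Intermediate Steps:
(166 + 2)*(-410) = 168*(-410) = -68880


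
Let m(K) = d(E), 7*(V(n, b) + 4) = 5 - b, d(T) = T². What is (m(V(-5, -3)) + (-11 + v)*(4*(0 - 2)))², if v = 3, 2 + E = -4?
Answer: 10000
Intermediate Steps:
E = -6 (E = -2 - 4 = -6)
V(n, b) = -23/7 - b/7 (V(n, b) = -4 + (5 - b)/7 = -4 + (5/7 - b/7) = -23/7 - b/7)
m(K) = 36 (m(K) = (-6)² = 36)
(m(V(-5, -3)) + (-11 + v)*(4*(0 - 2)))² = (36 + (-11 + 3)*(4*(0 - 2)))² = (36 - 32*(-2))² = (36 - 8*(-8))² = (36 + 64)² = 100² = 10000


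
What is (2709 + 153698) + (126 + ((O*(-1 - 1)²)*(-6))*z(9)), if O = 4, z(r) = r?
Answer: 155669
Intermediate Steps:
(2709 + 153698) + (126 + ((O*(-1 - 1)²)*(-6))*z(9)) = (2709 + 153698) + (126 + ((4*(-1 - 1)²)*(-6))*9) = 156407 + (126 + ((4*(-2)²)*(-6))*9) = 156407 + (126 + ((4*4)*(-6))*9) = 156407 + (126 + (16*(-6))*9) = 156407 + (126 - 96*9) = 156407 + (126 - 864) = 156407 - 738 = 155669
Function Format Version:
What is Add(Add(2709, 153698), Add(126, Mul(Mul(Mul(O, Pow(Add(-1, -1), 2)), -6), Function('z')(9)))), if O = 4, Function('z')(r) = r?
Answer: 155669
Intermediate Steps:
Add(Add(2709, 153698), Add(126, Mul(Mul(Mul(O, Pow(Add(-1, -1), 2)), -6), Function('z')(9)))) = Add(Add(2709, 153698), Add(126, Mul(Mul(Mul(4, Pow(Add(-1, -1), 2)), -6), 9))) = Add(156407, Add(126, Mul(Mul(Mul(4, Pow(-2, 2)), -6), 9))) = Add(156407, Add(126, Mul(Mul(Mul(4, 4), -6), 9))) = Add(156407, Add(126, Mul(Mul(16, -6), 9))) = Add(156407, Add(126, Mul(-96, 9))) = Add(156407, Add(126, -864)) = Add(156407, -738) = 155669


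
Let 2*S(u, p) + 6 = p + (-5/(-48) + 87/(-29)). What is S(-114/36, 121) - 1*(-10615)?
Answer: 1024421/96 ≈ 10671.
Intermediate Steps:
S(u, p) = -427/96 + p/2 (S(u, p) = -3 + (p + (-5/(-48) + 87/(-29)))/2 = -3 + (p + (-5*(-1/48) + 87*(-1/29)))/2 = -3 + (p + (5/48 - 3))/2 = -3 + (p - 139/48)/2 = -3 + (-139/48 + p)/2 = -3 + (-139/96 + p/2) = -427/96 + p/2)
S(-114/36, 121) - 1*(-10615) = (-427/96 + (½)*121) - 1*(-10615) = (-427/96 + 121/2) + 10615 = 5381/96 + 10615 = 1024421/96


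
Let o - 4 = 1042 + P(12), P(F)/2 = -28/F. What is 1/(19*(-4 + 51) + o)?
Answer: 3/5803 ≈ 0.00051697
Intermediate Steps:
P(F) = -56/F (P(F) = 2*(-28/F) = -56/F)
o = 3124/3 (o = 4 + (1042 - 56/12) = 4 + (1042 - 56*1/12) = 4 + (1042 - 14/3) = 4 + 3112/3 = 3124/3 ≈ 1041.3)
1/(19*(-4 + 51) + o) = 1/(19*(-4 + 51) + 3124/3) = 1/(19*47 + 3124/3) = 1/(893 + 3124/3) = 1/(5803/3) = 3/5803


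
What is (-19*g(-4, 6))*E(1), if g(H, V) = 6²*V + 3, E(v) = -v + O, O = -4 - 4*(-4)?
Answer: -45771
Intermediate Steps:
O = 12 (O = -4 + 16 = 12)
E(v) = 12 - v (E(v) = -v + 12 = 12 - v)
g(H, V) = 3 + 36*V (g(H, V) = 36*V + 3 = 3 + 36*V)
(-19*g(-4, 6))*E(1) = (-19*(3 + 36*6))*(12 - 1*1) = (-19*(3 + 216))*(12 - 1) = -19*219*11 = -4161*11 = -45771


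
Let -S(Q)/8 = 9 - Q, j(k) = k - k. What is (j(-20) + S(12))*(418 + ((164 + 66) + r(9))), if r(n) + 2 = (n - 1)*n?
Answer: 17232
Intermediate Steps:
j(k) = 0
S(Q) = -72 + 8*Q (S(Q) = -8*(9 - Q) = -72 + 8*Q)
r(n) = -2 + n*(-1 + n) (r(n) = -2 + (n - 1)*n = -2 + (-1 + n)*n = -2 + n*(-1 + n))
(j(-20) + S(12))*(418 + ((164 + 66) + r(9))) = (0 + (-72 + 8*12))*(418 + ((164 + 66) + (-2 + 9**2 - 1*9))) = (0 + (-72 + 96))*(418 + (230 + (-2 + 81 - 9))) = (0 + 24)*(418 + (230 + 70)) = 24*(418 + 300) = 24*718 = 17232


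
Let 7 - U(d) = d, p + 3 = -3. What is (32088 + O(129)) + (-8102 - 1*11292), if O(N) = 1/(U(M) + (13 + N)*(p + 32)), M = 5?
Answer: 46891637/3694 ≈ 12694.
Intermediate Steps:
p = -6 (p = -3 - 3 = -6)
U(d) = 7 - d
O(N) = 1/(340 + 26*N) (O(N) = 1/((7 - 1*5) + (13 + N)*(-6 + 32)) = 1/((7 - 5) + (13 + N)*26) = 1/(2 + (338 + 26*N)) = 1/(340 + 26*N))
(32088 + O(129)) + (-8102 - 1*11292) = (32088 + 1/(2*(170 + 13*129))) + (-8102 - 1*11292) = (32088 + 1/(2*(170 + 1677))) + (-8102 - 11292) = (32088 + (1/2)/1847) - 19394 = (32088 + (1/2)*(1/1847)) - 19394 = (32088 + 1/3694) - 19394 = 118533073/3694 - 19394 = 46891637/3694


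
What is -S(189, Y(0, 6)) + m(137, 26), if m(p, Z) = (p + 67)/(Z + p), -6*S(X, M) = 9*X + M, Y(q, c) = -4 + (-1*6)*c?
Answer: 271967/978 ≈ 278.08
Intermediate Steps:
Y(q, c) = -4 - 6*c
S(X, M) = -3*X/2 - M/6 (S(X, M) = -(9*X + M)/6 = -(M + 9*X)/6 = -3*X/2 - M/6)
m(p, Z) = (67 + p)/(Z + p)
-S(189, Y(0, 6)) + m(137, 26) = -(-3/2*189 - (-4 - 6*6)/6) + (67 + 137)/(26 + 137) = -(-567/2 - (-4 - 36)/6) + 204/163 = -(-567/2 - ⅙*(-40)) + (1/163)*204 = -(-567/2 + 20/3) + 204/163 = -1*(-1661/6) + 204/163 = 1661/6 + 204/163 = 271967/978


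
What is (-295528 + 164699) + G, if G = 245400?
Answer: 114571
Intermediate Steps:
(-295528 + 164699) + G = (-295528 + 164699) + 245400 = -130829 + 245400 = 114571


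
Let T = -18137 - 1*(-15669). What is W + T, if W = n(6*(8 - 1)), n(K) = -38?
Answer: -2506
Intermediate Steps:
W = -38
T = -2468 (T = -18137 + 15669 = -2468)
W + T = -38 - 2468 = -2506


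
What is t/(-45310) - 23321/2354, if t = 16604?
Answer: -547880163/53329870 ≈ -10.273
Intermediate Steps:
t/(-45310) - 23321/2354 = 16604/(-45310) - 23321/2354 = 16604*(-1/45310) - 23321*1/2354 = -8302/22655 - 23321/2354 = -547880163/53329870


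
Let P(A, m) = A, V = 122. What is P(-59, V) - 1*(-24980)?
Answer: 24921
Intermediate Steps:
P(-59, V) - 1*(-24980) = -59 - 1*(-24980) = -59 + 24980 = 24921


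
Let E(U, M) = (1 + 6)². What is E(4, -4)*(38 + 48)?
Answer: 4214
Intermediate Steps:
E(U, M) = 49 (E(U, M) = 7² = 49)
E(4, -4)*(38 + 48) = 49*(38 + 48) = 49*86 = 4214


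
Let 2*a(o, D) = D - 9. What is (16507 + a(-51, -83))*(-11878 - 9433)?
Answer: -350800371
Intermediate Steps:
a(o, D) = -9/2 + D/2 (a(o, D) = (D - 9)/2 = (-9 + D)/2 = -9/2 + D/2)
(16507 + a(-51, -83))*(-11878 - 9433) = (16507 + (-9/2 + (1/2)*(-83)))*(-11878 - 9433) = (16507 + (-9/2 - 83/2))*(-21311) = (16507 - 46)*(-21311) = 16461*(-21311) = -350800371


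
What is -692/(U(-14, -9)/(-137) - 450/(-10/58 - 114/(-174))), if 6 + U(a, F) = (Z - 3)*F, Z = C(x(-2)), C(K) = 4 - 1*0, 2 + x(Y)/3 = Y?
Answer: 165907/223455 ≈ 0.74246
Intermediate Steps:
x(Y) = -6 + 3*Y
C(K) = 4 (C(K) = 4 + 0 = 4)
Z = 4
U(a, F) = -6 + F (U(a, F) = -6 + (4 - 3)*F = -6 + 1*F = -6 + F)
-692/(U(-14, -9)/(-137) - 450/(-10/58 - 114/(-174))) = -692/((-6 - 9)/(-137) - 450/(-10/58 - 114/(-174))) = -692/(-15*(-1/137) - 450/(-10*1/58 - 114*(-1/174))) = -692/(15/137 - 450/(-5/29 + 19/29)) = -692/(15/137 - 450/14/29) = -692/(15/137 - 450*29/14) = -692/(15/137 - 6525/7) = -692/(-893820/959) = -692*(-959/893820) = 165907/223455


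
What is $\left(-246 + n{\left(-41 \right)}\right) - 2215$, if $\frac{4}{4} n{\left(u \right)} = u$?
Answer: $-2502$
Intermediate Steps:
$n{\left(u \right)} = u$
$\left(-246 + n{\left(-41 \right)}\right) - 2215 = \left(-246 - 41\right) - 2215 = -287 - 2215 = -2502$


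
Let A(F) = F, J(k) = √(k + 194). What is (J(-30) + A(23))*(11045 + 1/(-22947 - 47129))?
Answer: 17801756637/70076 + 773989419*√41/35038 ≈ 3.9548e+5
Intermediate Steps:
J(k) = √(194 + k)
(J(-30) + A(23))*(11045 + 1/(-22947 - 47129)) = (√(194 - 30) + 23)*(11045 + 1/(-22947 - 47129)) = (√164 + 23)*(11045 + 1/(-70076)) = (2*√41 + 23)*(11045 - 1/70076) = (23 + 2*√41)*(773989419/70076) = 17801756637/70076 + 773989419*√41/35038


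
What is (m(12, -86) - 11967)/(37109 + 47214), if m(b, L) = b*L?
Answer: -12999/84323 ≈ -0.15416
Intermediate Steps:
m(b, L) = L*b
(m(12, -86) - 11967)/(37109 + 47214) = (-86*12 - 11967)/(37109 + 47214) = (-1032 - 11967)/84323 = -12999*1/84323 = -12999/84323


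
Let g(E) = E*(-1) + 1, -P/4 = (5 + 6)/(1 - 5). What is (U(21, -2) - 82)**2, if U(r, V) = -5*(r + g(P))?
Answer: 18769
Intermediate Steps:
P = 11 (P = -4*(5 + 6)/(1 - 5) = -44/(-4) = -44*(-1)/4 = -4*(-11/4) = 11)
g(E) = 1 - E (g(E) = -E + 1 = 1 - E)
U(r, V) = 50 - 5*r (U(r, V) = -5*(r + (1 - 1*11)) = -5*(r + (1 - 11)) = -5*(r - 10) = -5*(-10 + r) = 50 - 5*r)
(U(21, -2) - 82)**2 = ((50 - 5*21) - 82)**2 = ((50 - 105) - 82)**2 = (-55 - 82)**2 = (-137)**2 = 18769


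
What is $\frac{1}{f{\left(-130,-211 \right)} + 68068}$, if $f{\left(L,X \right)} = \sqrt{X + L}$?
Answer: $\frac{6188}{421204815} - \frac{i \sqrt{341}}{4633252965} \approx 1.4691 \cdot 10^{-5} - 3.9856 \cdot 10^{-9} i$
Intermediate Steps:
$f{\left(L,X \right)} = \sqrt{L + X}$
$\frac{1}{f{\left(-130,-211 \right)} + 68068} = \frac{1}{\sqrt{-130 - 211} + 68068} = \frac{1}{\sqrt{-341} + 68068} = \frac{1}{i \sqrt{341} + 68068} = \frac{1}{68068 + i \sqrt{341}}$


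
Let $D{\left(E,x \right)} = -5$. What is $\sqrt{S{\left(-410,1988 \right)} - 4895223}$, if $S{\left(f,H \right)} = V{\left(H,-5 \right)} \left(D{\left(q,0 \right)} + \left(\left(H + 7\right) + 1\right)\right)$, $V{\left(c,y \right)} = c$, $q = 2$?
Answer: $i \sqrt{937115} \approx 968.05 i$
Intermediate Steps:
$S{\left(f,H \right)} = H \left(3 + H\right)$ ($S{\left(f,H \right)} = H \left(-5 + \left(\left(H + 7\right) + 1\right)\right) = H \left(-5 + \left(\left(7 + H\right) + 1\right)\right) = H \left(-5 + \left(8 + H\right)\right) = H \left(3 + H\right)$)
$\sqrt{S{\left(-410,1988 \right)} - 4895223} = \sqrt{1988 \left(3 + 1988\right) - 4895223} = \sqrt{1988 \cdot 1991 - 4895223} = \sqrt{3958108 - 4895223} = \sqrt{-937115} = i \sqrt{937115}$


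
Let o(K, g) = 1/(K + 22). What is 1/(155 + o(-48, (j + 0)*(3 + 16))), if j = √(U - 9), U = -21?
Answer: 26/4029 ≈ 0.0064532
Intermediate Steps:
j = I*√30 (j = √(-21 - 9) = √(-30) = I*√30 ≈ 5.4772*I)
o(K, g) = 1/(22 + K)
1/(155 + o(-48, (j + 0)*(3 + 16))) = 1/(155 + 1/(22 - 48)) = 1/(155 + 1/(-26)) = 1/(155 - 1/26) = 1/(4029/26) = 26/4029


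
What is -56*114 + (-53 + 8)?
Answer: -6429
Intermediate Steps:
-56*114 + (-53 + 8) = -6384 - 45 = -6429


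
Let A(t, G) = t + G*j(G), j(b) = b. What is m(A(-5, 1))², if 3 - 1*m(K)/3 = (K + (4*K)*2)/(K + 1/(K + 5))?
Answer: 729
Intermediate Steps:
A(t, G) = t + G² (A(t, G) = t + G*G = t + G²)
m(K) = 9 - 27*K/(K + 1/(5 + K)) (m(K) = 9 - 3*(K + (4*K)*2)/(K + 1/(K + 5)) = 9 - 3*(K + 8*K)/(K + 1/(5 + K)) = 9 - 3*9*K/(K + 1/(5 + K)) = 9 - 27*K/(K + 1/(5 + K)))
m(A(-5, 1))² = (9*(1 - 10*(-5 + 1²) - 2*(-5 + 1²)²)/(1 + (-5 + 1²)² + 5*(-5 + 1²)))² = (9*(1 - 10*(-5 + 1) - 2*(-5 + 1)²)/(1 + (-5 + 1)² + 5*(-5 + 1)))² = (9*(1 - 10*(-4) - 2*(-4)²)/(1 + (-4)² + 5*(-4)))² = (9*(1 + 40 - 2*16)/(1 + 16 - 20))² = (9*(1 + 40 - 32)/(-3))² = (9*(-⅓)*9)² = (-27)² = 729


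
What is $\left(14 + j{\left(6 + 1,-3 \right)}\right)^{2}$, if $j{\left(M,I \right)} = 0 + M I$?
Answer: $49$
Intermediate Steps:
$j{\left(M,I \right)} = I M$ ($j{\left(M,I \right)} = 0 + I M = I M$)
$\left(14 + j{\left(6 + 1,-3 \right)}\right)^{2} = \left(14 - 3 \left(6 + 1\right)\right)^{2} = \left(14 - 21\right)^{2} = \left(-7\right)^{2} = 49$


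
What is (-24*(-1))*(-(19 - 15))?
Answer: -96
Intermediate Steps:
(-24*(-1))*(-(19 - 15)) = 24*(-1*4) = 24*(-4) = -96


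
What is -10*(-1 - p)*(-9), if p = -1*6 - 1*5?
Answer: 900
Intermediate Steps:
p = -11 (p = -6 - 5 = -11)
-10*(-1 - p)*(-9) = -10*(-1 - 1*(-11))*(-9) = -10*(-1 + 11)*(-9) = -10*10*(-9) = -100*(-9) = 900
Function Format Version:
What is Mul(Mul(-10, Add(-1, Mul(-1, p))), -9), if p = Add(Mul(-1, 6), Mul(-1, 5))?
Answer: 900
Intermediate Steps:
p = -11 (p = Add(-6, -5) = -11)
Mul(Mul(-10, Add(-1, Mul(-1, p))), -9) = Mul(Mul(-10, Add(-1, Mul(-1, -11))), -9) = Mul(Mul(-10, Add(-1, 11)), -9) = Mul(Mul(-10, 10), -9) = Mul(-100, -9) = 900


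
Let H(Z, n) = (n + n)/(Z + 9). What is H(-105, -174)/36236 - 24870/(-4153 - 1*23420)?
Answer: 2403438059/2664360608 ≈ 0.90207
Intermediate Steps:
H(Z, n) = 2*n/(9 + Z) (H(Z, n) = (2*n)/(9 + Z) = 2*n/(9 + Z))
H(-105, -174)/36236 - 24870/(-4153 - 1*23420) = (2*(-174)/(9 - 105))/36236 - 24870/(-4153 - 1*23420) = (2*(-174)/(-96))*(1/36236) - 24870/(-4153 - 23420) = (2*(-174)*(-1/96))*(1/36236) - 24870/(-27573) = (29/8)*(1/36236) - 24870*(-1/27573) = 29/289888 + 8290/9191 = 2403438059/2664360608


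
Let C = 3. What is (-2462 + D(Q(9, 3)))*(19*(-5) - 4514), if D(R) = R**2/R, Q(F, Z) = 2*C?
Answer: 11319704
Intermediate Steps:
Q(F, Z) = 6 (Q(F, Z) = 2*3 = 6)
D(R) = R
(-2462 + D(Q(9, 3)))*(19*(-5) - 4514) = (-2462 + 6)*(19*(-5) - 4514) = -2456*(-95 - 4514) = -2456*(-4609) = 11319704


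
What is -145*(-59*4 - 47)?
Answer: 41035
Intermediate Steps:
-145*(-59*4 - 47) = -145*(-236 - 47) = -145*(-283) = 41035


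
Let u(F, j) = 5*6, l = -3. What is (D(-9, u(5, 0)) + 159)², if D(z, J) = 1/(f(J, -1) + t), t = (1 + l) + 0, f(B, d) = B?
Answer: 19829209/784 ≈ 25292.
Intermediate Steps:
u(F, j) = 30
t = -2 (t = (1 - 3) + 0 = -2 + 0 = -2)
D(z, J) = 1/(-2 + J) (D(z, J) = 1/(J - 2) = 1/(-2 + J))
(D(-9, u(5, 0)) + 159)² = (1/(-2 + 30) + 159)² = (1/28 + 159)² = (4453/28)² = 19829209/784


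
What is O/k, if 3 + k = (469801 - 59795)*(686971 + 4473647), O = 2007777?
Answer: 669259/705294781235 ≈ 9.4891e-7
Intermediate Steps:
k = 2115884343705 (k = -3 + (469801 - 59795)*(686971 + 4473647) = -3 + 410006*5160618 = -3 + 2115884343708 = 2115884343705)
O/k = 2007777/2115884343705 = 2007777*(1/2115884343705) = 669259/705294781235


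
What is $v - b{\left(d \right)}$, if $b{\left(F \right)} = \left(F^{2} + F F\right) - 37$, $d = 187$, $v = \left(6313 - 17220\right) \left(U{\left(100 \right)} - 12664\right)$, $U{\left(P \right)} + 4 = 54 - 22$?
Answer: $137750951$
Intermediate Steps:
$U{\left(P \right)} = 28$ ($U{\left(P \right)} = -4 + \left(54 - 22\right) = -4 + 32 = 28$)
$v = 137820852$ ($v = \left(6313 - 17220\right) \left(28 - 12664\right) = \left(-10907\right) \left(-12636\right) = 137820852$)
$b{\left(F \right)} = -37 + 2 F^{2}$ ($b{\left(F \right)} = \left(F^{2} + F^{2}\right) - 37 = 2 F^{2} - 37 = -37 + 2 F^{2}$)
$v - b{\left(d \right)} = 137820852 - \left(-37 + 2 \cdot 187^{2}\right) = 137820852 - \left(-37 + 2 \cdot 34969\right) = 137820852 - \left(-37 + 69938\right) = 137820852 - 69901 = 137750951$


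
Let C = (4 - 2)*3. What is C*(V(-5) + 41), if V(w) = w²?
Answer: 396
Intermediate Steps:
C = 6 (C = 2*3 = 6)
C*(V(-5) + 41) = 6*((-5)² + 41) = 6*(25 + 41) = 6*66 = 396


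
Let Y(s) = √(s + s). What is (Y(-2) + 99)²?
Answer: 9797 + 396*I ≈ 9797.0 + 396.0*I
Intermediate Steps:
Y(s) = √2*√s (Y(s) = √(2*s) = √2*√s)
(Y(-2) + 99)² = (√2*√(-2) + 99)² = (√2*(I*√2) + 99)² = (2*I + 99)² = (99 + 2*I)²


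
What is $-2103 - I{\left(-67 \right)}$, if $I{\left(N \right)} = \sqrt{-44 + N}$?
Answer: $-2103 - i \sqrt{111} \approx -2103.0 - 10.536 i$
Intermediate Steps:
$-2103 - I{\left(-67 \right)} = -2103 - \sqrt{-44 - 67} = -2103 - \sqrt{-111} = -2103 - i \sqrt{111}$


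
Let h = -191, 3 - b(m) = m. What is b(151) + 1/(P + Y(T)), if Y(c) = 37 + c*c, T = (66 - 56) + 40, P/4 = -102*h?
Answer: -11908819/80465 ≈ -148.00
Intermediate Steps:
b(m) = 3 - m
P = 77928 (P = 4*(-102*(-191)) = 4*19482 = 77928)
T = 50 (T = 10 + 40 = 50)
Y(c) = 37 + c²
b(151) + 1/(P + Y(T)) = (3 - 1*151) + 1/(77928 + (37 + 50²)) = (3 - 151) + 1/(77928 + (37 + 2500)) = -148 + 1/(77928 + 2537) = -148 + 1/80465 = -11908819/80465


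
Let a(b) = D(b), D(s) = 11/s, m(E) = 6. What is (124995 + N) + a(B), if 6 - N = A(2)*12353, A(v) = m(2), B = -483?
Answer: 24576478/483 ≈ 50883.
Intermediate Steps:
A(v) = 6
a(b) = 11/b
N = -74112 (N = 6 - 6*12353 = 6 - 1*74118 = 6 - 74118 = -74112)
(124995 + N) + a(B) = (124995 - 74112) + 11/(-483) = 50883 + 11*(-1/483) = 50883 - 11/483 = 24576478/483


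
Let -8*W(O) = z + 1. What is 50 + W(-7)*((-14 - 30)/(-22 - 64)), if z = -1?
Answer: 50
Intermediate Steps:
W(O) = 0 (W(O) = -(-1 + 1)/8 = -1/8*0 = 0)
50 + W(-7)*((-14 - 30)/(-22 - 64)) = 50 + 0*((-14 - 30)/(-22 - 64)) = 50 + 0*(-44/(-86)) = 50 + 0*(-44*(-1/86)) = 50 + 0*(22/43) = 50 + 0 = 50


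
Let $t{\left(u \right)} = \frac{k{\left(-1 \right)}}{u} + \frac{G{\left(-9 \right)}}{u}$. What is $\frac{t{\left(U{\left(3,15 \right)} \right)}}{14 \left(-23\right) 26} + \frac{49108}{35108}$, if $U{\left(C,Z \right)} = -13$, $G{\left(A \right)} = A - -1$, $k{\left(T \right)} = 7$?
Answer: $\frac{1336170795}{955253572} \approx 1.3988$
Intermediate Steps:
$G{\left(A \right)} = 1 + A$ ($G{\left(A \right)} = A + 1 = 1 + A$)
$t{\left(u \right)} = - \frac{1}{u}$ ($t{\left(u \right)} = \frac{7}{u} + \frac{1 - 9}{u} = \frac{7}{u} - \frac{8}{u} = - \frac{1}{u}$)
$\frac{t{\left(U{\left(3,15 \right)} \right)}}{14 \left(-23\right) 26} + \frac{49108}{35108} = \frac{\left(-1\right) \frac{1}{-13}}{14 \left(-23\right) 26} + \frac{49108}{35108} = \frac{\left(-1\right) \left(- \frac{1}{13}\right)}{\left(-322\right) 26} + 49108 \cdot \frac{1}{35108} = \frac{1}{13 \left(-8372\right)} + \frac{12277}{8777} = \frac{1}{13} \left(- \frac{1}{8372}\right) + \frac{12277}{8777} = - \frac{1}{108836} + \frac{12277}{8777} = \frac{1336170795}{955253572}$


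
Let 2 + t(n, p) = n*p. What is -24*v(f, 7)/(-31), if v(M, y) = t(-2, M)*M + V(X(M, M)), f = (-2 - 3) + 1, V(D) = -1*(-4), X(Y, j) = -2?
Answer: -480/31 ≈ -15.484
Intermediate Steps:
V(D) = 4
f = -4 (f = -5 + 1 = -4)
t(n, p) = -2 + n*p
v(M, y) = 4 + M*(-2 - 2*M) (v(M, y) = (-2 - 2*M)*M + 4 = M*(-2 - 2*M) + 4 = 4 + M*(-2 - 2*M))
-24*v(f, 7)/(-31) = -24*(4 - 2*(-4)*(1 - 4))/(-31) = -24*(4 - 2*(-4)*(-3))*(-1/31) = -24*(4 - 24)*(-1/31) = -24*(-20)*(-1/31) = 480*(-1/31) = -480/31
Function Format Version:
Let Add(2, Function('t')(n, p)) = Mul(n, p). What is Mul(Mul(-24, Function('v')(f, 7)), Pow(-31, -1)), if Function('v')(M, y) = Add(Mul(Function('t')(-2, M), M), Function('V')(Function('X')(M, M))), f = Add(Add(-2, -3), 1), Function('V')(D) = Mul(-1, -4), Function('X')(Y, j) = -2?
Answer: Rational(-480, 31) ≈ -15.484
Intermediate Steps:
Function('V')(D) = 4
f = -4 (f = Add(-5, 1) = -4)
Function('t')(n, p) = Add(-2, Mul(n, p))
Function('v')(M, y) = Add(4, Mul(M, Add(-2, Mul(-2, M)))) (Function('v')(M, y) = Add(Mul(Add(-2, Mul(-2, M)), M), 4) = Add(Mul(M, Add(-2, Mul(-2, M))), 4) = Add(4, Mul(M, Add(-2, Mul(-2, M)))))
Mul(Mul(-24, Function('v')(f, 7)), Pow(-31, -1)) = Mul(Mul(-24, Add(4, Mul(-2, -4, Add(1, -4)))), Pow(-31, -1)) = Mul(Mul(-24, Add(4, Mul(-2, -4, -3))), Rational(-1, 31)) = Mul(Mul(-24, Add(4, -24)), Rational(-1, 31)) = Mul(Mul(-24, -20), Rational(-1, 31)) = Mul(480, Rational(-1, 31)) = Rational(-480, 31)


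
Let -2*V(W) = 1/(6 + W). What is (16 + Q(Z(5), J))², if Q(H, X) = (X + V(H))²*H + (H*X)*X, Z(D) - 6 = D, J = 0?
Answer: 342509049/1336336 ≈ 256.30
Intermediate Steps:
V(W) = -1/(2*(6 + W))
Z(D) = 6 + D
Q(H, X) = H*X² + H*(X - 1/(12 + 2*H))² (Q(H, X) = (X - 1/(12 + 2*H))²*H + (H*X)*X = H*(X - 1/(12 + 2*H))² + H*X² = H*X² + H*(X - 1/(12 + 2*H))²)
(16 + Q(Z(5), J))² = (16 + (6 + 5)*(0² + (0 - 1/(12 + 2*(6 + 5)))²))² = (16 + 11*(0 + (0 - 1/(12 + 2*11))²))² = (16 + 11*(0 + (0 - 1/(12 + 22))²))² = (16 + 11*(0 + (0 - 1/34)²))² = (16 + 11*(0 + (-1/34)²))² = (16 + 11*(0 + 1/1156))² = (16 + 11*(1/1156))² = (16 + 11/1156)² = (18507/1156)² = 342509049/1336336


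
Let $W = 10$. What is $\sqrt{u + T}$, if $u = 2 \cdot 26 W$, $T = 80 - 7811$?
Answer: $i \sqrt{7211} \approx 84.918 i$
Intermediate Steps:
$T = -7731$ ($T = 80 - 7811 = -7731$)
$u = 520$ ($u = 2 \cdot 26 \cdot 10 = 52 \cdot 10 = 520$)
$\sqrt{u + T} = \sqrt{520 - 7731} = \sqrt{-7211} = i \sqrt{7211}$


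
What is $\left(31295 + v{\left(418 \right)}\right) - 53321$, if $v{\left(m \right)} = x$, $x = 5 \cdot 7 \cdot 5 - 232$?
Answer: $-22083$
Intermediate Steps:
$x = -57$ ($x = 35 \cdot 5 - 232 = 175 - 232 = -57$)
$v{\left(m \right)} = -57$
$\left(31295 + v{\left(418 \right)}\right) - 53321 = \left(31295 - 57\right) - 53321 = 31238 - 53321 = -22083$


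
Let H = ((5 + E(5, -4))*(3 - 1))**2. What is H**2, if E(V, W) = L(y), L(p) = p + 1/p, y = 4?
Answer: 1874161/16 ≈ 1.1714e+5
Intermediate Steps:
L(p) = p + 1/p
E(V, W) = 17/4 (E(V, W) = 4 + 1/4 = 17/4)
H = 1369/4 (H = ((5 + 17/4)*(3 - 1))**2 = ((37/4)*2)**2 = (37/2)**2 = 1369/4 ≈ 342.25)
H**2 = (1369/4)**2 = 1874161/16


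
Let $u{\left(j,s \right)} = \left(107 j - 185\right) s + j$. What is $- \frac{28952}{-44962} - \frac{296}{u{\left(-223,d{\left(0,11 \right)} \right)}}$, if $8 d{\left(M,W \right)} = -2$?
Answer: $\frac{154279900}{260262537} \approx 0.59279$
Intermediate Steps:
$d{\left(M,W \right)} = - \frac{1}{4}$ ($d{\left(M,W \right)} = \frac{1}{8} \left(-2\right) = - \frac{1}{4}$)
$u{\left(j,s \right)} = j + s \left(-185 + 107 j\right)$ ($u{\left(j,s \right)} = \left(-185 + 107 j\right) s + j = s \left(-185 + 107 j\right) + j = j + s \left(-185 + 107 j\right)$)
$- \frac{28952}{-44962} - \frac{296}{u{\left(-223,d{\left(0,11 \right)} \right)}} = - \frac{28952}{-44962} - \frac{296}{-223 - - \frac{185}{4} + 107 \left(-223\right) \left(- \frac{1}{4}\right)} = \left(-28952\right) \left(- \frac{1}{44962}\right) - \frac{296}{-223 + \frac{185}{4} + \frac{23861}{4}} = \frac{14476}{22481} - \frac{296}{\frac{11577}{2}} = \frac{14476}{22481} - \frac{592}{11577} = \frac{154279900}{260262537}$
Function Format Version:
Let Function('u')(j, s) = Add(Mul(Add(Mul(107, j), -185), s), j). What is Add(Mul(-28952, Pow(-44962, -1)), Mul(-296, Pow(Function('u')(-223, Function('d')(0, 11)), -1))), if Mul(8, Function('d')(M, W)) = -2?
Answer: Rational(154279900, 260262537) ≈ 0.59279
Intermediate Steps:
Function('d')(M, W) = Rational(-1, 4) (Function('d')(M, W) = Mul(Rational(1, 8), -2) = Rational(-1, 4))
Function('u')(j, s) = Add(j, Mul(s, Add(-185, Mul(107, j)))) (Function('u')(j, s) = Add(Mul(Add(-185, Mul(107, j)), s), j) = Add(Mul(s, Add(-185, Mul(107, j))), j) = Add(j, Mul(s, Add(-185, Mul(107, j)))))
Add(Mul(-28952, Pow(-44962, -1)), Mul(-296, Pow(Function('u')(-223, Function('d')(0, 11)), -1))) = Add(Mul(-28952, Pow(-44962, -1)), Mul(-296, Pow(Add(-223, Mul(-185, Rational(-1, 4)), Mul(107, -223, Rational(-1, 4))), -1))) = Add(Mul(-28952, Rational(-1, 44962)), Mul(-296, Pow(Add(-223, Rational(185, 4), Rational(23861, 4)), -1))) = Add(Rational(14476, 22481), Mul(-296, Pow(Rational(11577, 2), -1))) = Add(Rational(14476, 22481), Mul(-296, Rational(2, 11577))) = Add(Rational(14476, 22481), Rational(-592, 11577)) = Rational(154279900, 260262537)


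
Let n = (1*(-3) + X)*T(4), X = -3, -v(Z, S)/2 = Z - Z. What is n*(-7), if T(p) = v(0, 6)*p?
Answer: 0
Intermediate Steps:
v(Z, S) = 0 (v(Z, S) = -2*(Z - Z) = -2*0 = 0)
T(p) = 0 (T(p) = 0*p = 0)
n = 0 (n = (1*(-3) - 3)*0 = (-3 - 3)*0 = -6*0 = 0)
n*(-7) = 0*(-7) = 0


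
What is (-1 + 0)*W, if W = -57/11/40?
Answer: 57/440 ≈ 0.12955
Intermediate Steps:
W = -57/440 (W = -57*1/11*(1/40) = -57/11*1/40 = -57/440 ≈ -0.12955)
(-1 + 0)*W = (-1 + 0)*(-57/440) = -1*(-57/440) = 57/440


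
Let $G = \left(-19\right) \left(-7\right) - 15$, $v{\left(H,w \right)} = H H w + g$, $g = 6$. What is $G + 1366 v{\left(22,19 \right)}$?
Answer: $12570050$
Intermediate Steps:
$v{\left(H,w \right)} = 6 + w H^{2}$ ($v{\left(H,w \right)} = H H w + 6 = H^{2} w + 6 = w H^{2} + 6 = 6 + w H^{2}$)
$G = 118$ ($G = 133 - 15 = 118$)
$G + 1366 v{\left(22,19 \right)} = 118 + 1366 \left(6 + 19 \cdot 22^{2}\right) = 118 + 1366 \left(6 + 19 \cdot 484\right) = 118 + 1366 \left(6 + 9196\right) = 118 + 1366 \cdot 9202 = 118 + 12569932 = 12570050$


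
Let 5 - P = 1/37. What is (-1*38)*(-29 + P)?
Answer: 33782/37 ≈ 913.03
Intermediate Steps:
P = 184/37 (P = 5 - 1/37 = 184/37 ≈ 4.9730)
(-1*38)*(-29 + P) = (-1*38)*(-29 + 184/37) = -38*(-889/37) = 33782/37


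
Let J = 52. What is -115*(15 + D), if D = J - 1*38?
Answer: -3335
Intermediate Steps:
D = 14 (D = 52 - 1*38 = 52 - 38 = 14)
-115*(15 + D) = -115*(15 + 14) = -115*29 = -3335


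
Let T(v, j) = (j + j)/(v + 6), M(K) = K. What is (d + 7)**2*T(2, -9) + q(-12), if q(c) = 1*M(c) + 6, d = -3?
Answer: -42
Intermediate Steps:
T(v, j) = 2*j/(6 + v) (T(v, j) = (2*j)/(6 + v) = 2*j/(6 + v))
q(c) = 6 + c (q(c) = 1*c + 6 = c + 6 = 6 + c)
(d + 7)**2*T(2, -9) + q(-12) = (-3 + 7)**2*(2*(-9)/(6 + 2)) + (6 - 12) = 4**2*(2*(-9)/8) - 6 = 16*(2*(-9)*(1/8)) - 6 = 16*(-9/4) - 6 = -36 - 6 = -42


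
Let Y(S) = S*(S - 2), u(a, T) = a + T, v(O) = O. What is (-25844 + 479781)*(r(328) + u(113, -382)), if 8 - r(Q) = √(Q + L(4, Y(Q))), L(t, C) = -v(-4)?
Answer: -118477557 - 907874*√83 ≈ -1.2675e+8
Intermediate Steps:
u(a, T) = T + a
Y(S) = S*(-2 + S)
L(t, C) = 4 (L(t, C) = -1*(-4) = 4)
r(Q) = 8 - √(4 + Q) (r(Q) = 8 - √(Q + 4) = 8 - √(4 + Q))
(-25844 + 479781)*(r(328) + u(113, -382)) = (-25844 + 479781)*((8 - √(4 + 328)) + (-382 + 113)) = 453937*((8 - √332) - 269) = 453937*((8 - 2*√83) - 269) = 453937*(-261 - 2*√83) = -118477557 - 907874*√83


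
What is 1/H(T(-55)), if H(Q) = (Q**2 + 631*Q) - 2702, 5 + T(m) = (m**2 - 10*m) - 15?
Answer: 1/14878528 ≈ 6.7211e-8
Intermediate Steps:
T(m) = -20 + m**2 - 10*m (T(m) = -5 + ((m**2 - 10*m) - 15) = -5 + (-15 + m**2 - 10*m) = -20 + m**2 - 10*m)
H(Q) = -2702 + Q**2 + 631*Q
1/H(T(-55)) = 1/(-2702 + (-20 + (-55)**2 - 10*(-55))**2 + 631*(-20 + (-55)**2 - 10*(-55))) = 1/(-2702 + (-20 + 3025 + 550)**2 + 631*(-20 + 3025 + 550)) = 1/(-2702 + 3555**2 + 631*3555) = 1/(-2702 + 12638025 + 2243205) = 1/14878528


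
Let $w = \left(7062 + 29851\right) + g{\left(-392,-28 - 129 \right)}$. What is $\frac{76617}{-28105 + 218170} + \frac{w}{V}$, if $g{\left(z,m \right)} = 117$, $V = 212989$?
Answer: $\frac{1112223103}{1927702585} \approx 0.57697$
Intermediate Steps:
$w = 37030$ ($w = \left(7062 + 29851\right) + 117 = 36913 + 117 = 37030$)
$\frac{76617}{-28105 + 218170} + \frac{w}{V} = \frac{76617}{-28105 + 218170} + \frac{37030}{212989} = \frac{76617}{190065} + 37030 \cdot \frac{1}{212989} = 76617 \cdot \frac{1}{190065} + \frac{5290}{30427} = \frac{25539}{63355} + \frac{5290}{30427} = \frac{1112223103}{1927702585}$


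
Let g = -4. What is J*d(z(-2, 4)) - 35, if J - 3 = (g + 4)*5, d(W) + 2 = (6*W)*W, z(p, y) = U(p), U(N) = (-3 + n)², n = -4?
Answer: 43177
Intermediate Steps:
U(N) = 49 (U(N) = (-3 - 4)² = (-7)² = 49)
z(p, y) = 49
d(W) = -2 + 6*W² (d(W) = -2 + (6*W)*W = -2 + 6*W²)
J = 3 (J = 3 + (-4 + 4)*5 = 3 + 0*5 = 3 + 0 = 3)
J*d(z(-2, 4)) - 35 = 3*(-2 + 6*49²) - 35 = 3*(-2 + 6*2401) - 35 = 3*(-2 + 14406) - 35 = 3*14404 - 35 = 43212 - 35 = 43177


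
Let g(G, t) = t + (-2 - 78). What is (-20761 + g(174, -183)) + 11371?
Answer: -9653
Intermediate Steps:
g(G, t) = -80 + t (g(G, t) = t - 80 = -80 + t)
(-20761 + g(174, -183)) + 11371 = (-20761 + (-80 - 183)) + 11371 = (-20761 - 263) + 11371 = -21024 + 11371 = -9653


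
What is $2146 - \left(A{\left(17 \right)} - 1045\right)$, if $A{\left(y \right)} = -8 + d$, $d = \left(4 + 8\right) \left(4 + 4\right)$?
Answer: $3103$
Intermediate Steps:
$d = 96$ ($d = 12 \cdot 8 = 96$)
$A{\left(y \right)} = 88$ ($A{\left(y \right)} = -8 + 96 = 88$)
$2146 - \left(A{\left(17 \right)} - 1045\right) = 2146 - \left(88 - 1045\right) = 2146 - -957 = 2146 + 957 = 3103$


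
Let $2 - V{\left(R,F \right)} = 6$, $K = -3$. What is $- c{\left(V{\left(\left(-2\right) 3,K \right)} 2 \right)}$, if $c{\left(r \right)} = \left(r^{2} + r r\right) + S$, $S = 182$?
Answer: $-310$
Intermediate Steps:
$V{\left(R,F \right)} = -4$ ($V{\left(R,F \right)} = 2 - 6 = -4$)
$c{\left(r \right)} = 182 + 2 r^{2}$ ($c{\left(r \right)} = \left(r^{2} + r r\right) + 182 = \left(r^{2} + r^{2}\right) + 182 = 2 r^{2} + 182 = 182 + 2 r^{2}$)
$- c{\left(V{\left(\left(-2\right) 3,K \right)} 2 \right)} = - (182 + 2 \left(\left(-4\right) 2\right)^{2}) = - (182 + 2 \left(-8\right)^{2}) = - (182 + 2 \cdot 64) = - (182 + 128) = \left(-1\right) 310 = -310$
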